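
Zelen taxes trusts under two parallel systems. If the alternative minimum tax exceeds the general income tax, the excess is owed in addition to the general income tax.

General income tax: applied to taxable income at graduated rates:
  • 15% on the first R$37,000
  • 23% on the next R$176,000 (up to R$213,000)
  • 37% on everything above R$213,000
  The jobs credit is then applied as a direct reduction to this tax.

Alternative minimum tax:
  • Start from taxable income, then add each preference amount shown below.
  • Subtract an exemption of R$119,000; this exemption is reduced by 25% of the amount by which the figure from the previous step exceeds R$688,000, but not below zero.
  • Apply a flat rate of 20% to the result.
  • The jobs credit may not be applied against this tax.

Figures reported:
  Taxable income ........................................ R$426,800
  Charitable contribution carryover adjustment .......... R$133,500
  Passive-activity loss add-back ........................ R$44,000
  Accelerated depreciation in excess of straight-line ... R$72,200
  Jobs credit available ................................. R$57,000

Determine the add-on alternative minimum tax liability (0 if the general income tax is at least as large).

Alternative minimum tax:
  Adjusted income: R$426,800 + R$133,500 + R$44,000 + R$72,200 = R$676,500
  Exemption: R$676,500 ≤ R$688,000, so full R$119,000 applies
  Base: R$676,500 − R$119,000 = R$557,500
  R$557,500 × 20% = R$111,500

General income tax:
  R$37,000 × 15% = R$5,550
  R$176,000 × 23% = R$40,480
  R$213,800 × 37% = R$79,106
  → R$125,136
  Less jobs credit R$57,000 → R$68,136

Excess of alternative minimum tax over general income tax: R$111,500 − R$68,136 = R$43,364.

R$43,364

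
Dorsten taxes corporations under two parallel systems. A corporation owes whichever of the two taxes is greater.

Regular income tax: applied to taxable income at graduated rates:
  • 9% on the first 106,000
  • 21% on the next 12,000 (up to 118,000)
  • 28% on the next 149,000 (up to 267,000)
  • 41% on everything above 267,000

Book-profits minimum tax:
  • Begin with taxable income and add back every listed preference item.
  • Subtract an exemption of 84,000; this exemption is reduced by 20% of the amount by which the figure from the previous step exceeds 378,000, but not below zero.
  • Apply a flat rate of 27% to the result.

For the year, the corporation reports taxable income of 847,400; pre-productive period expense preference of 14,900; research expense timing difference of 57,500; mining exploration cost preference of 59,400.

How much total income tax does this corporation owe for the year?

291,744

Regular income tax:
  106,000 × 9% = 9,540
  12,000 × 21% = 2,520
  149,000 × 28% = 41,720
  580,400 × 41% = 237,964
  → 291,744

Book-profits minimum tax:
  Adjusted income: 847,400 + 14,900 + 57,500 + 59,400 = 979,200
  Exemption: 20% × (979,200 − 378,000) = 120,240 ≥ 84,000, so the exemption is fully phased out
  Base: 979,200 − 0 = 979,200
  979,200 × 27% = 264,384

291,744 > 264,384, so the regular income tax governs.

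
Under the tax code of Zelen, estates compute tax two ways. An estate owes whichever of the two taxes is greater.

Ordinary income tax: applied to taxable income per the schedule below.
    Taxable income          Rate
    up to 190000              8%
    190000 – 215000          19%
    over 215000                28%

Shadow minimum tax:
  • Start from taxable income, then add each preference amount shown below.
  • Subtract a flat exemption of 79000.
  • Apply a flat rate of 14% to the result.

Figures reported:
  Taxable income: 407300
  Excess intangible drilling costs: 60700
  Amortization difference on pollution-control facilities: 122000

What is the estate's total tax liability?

73794

Shadow minimum tax:
  Adjusted income: 407300 + 60700 + 122000 = 590000
  Less exemption 79000 → base 511000
  511000 × 14% = 71540

Ordinary income tax:
  190000 × 8% = 15200
  25000 × 19% = 4750
  192300 × 28% = 53844
  → 73794

73794 > 71540, so the ordinary income tax governs.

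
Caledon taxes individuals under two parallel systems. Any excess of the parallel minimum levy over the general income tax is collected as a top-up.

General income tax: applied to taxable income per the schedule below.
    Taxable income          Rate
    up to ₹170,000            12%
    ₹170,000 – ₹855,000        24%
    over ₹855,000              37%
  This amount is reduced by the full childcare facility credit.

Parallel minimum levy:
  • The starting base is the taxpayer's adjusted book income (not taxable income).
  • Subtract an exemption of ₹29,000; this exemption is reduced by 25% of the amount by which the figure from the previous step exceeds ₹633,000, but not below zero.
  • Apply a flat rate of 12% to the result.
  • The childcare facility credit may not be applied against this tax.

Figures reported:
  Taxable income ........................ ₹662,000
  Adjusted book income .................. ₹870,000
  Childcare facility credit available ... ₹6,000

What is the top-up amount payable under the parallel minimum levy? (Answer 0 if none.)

General income tax:
  ₹170,000 × 12% = ₹20,400
  ₹492,000 × 24% = ₹118,080
  → ₹138,480
  Less childcare facility credit ₹6,000 → ₹132,480

Parallel minimum levy:
  Base (adjusted book income): ₹870,000
  Exemption: 25% × (₹870,000 − ₹633,000) = ₹59,250 ≥ ₹29,000, so the exemption is fully phased out
  Base: ₹870,000 − ₹0 = ₹870,000
  ₹870,000 × 12% = ₹104,400

₹104,400 ≤ ₹132,480, so no add-on is due.

₹0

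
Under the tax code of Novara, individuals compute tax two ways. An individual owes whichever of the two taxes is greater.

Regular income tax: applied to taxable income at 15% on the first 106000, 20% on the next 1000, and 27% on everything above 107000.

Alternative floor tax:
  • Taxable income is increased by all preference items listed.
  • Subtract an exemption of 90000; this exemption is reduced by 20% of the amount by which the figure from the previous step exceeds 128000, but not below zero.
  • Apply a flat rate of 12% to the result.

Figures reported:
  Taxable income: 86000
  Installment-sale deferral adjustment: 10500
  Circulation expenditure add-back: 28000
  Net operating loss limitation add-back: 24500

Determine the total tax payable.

12900

Alternative floor tax:
  Adjusted income: 86000 + 10500 + 28000 + 24500 = 149000
  Exemption: 90000 − 20% × (149000 − 128000) = 90000 − 4200 = 85800
  Base: 149000 − 85800 = 63200
  63200 × 12% = 7584

Regular income tax:
  86000 × 15% = 12900

12900 > 7584, so the regular income tax governs.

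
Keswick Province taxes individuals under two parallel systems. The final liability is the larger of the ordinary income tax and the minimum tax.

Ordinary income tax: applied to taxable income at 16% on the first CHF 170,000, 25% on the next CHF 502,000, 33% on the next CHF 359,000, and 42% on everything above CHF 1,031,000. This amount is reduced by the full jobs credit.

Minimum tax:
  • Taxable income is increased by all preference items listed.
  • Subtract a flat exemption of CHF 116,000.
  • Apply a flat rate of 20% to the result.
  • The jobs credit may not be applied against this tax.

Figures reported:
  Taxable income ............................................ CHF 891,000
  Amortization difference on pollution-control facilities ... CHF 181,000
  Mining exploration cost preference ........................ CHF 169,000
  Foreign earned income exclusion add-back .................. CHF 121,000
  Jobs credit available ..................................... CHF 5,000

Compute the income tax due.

CHF 249,200

Ordinary income tax:
  CHF 170,000 × 16% = CHF 27,200
  CHF 502,000 × 25% = CHF 125,500
  CHF 219,000 × 33% = CHF 72,270
  → CHF 224,970
  Less jobs credit CHF 5,000 → CHF 219,970

Minimum tax:
  Adjusted income: CHF 891,000 + CHF 181,000 + CHF 169,000 + CHF 121,000 = CHF 1,362,000
  Less exemption CHF 116,000 → base CHF 1,246,000
  CHF 1,246,000 × 20% = CHF 249,200

CHF 249,200 > CHF 219,970, so the minimum tax is the binding amount.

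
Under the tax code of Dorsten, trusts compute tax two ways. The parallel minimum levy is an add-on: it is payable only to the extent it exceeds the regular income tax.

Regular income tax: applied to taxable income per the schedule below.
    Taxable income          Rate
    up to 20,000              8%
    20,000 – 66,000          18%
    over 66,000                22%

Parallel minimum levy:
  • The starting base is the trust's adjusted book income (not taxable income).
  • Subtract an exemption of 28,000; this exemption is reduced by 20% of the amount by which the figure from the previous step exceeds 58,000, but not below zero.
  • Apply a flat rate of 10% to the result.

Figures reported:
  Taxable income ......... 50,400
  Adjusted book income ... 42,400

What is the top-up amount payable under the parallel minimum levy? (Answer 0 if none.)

Parallel minimum levy:
  Base (adjusted book income): 42,400
  Exemption: 42,400 ≤ 58,000, so full 28,000 applies
  Base: 42,400 − 28,000 = 14,400
  14,400 × 10% = 1,440

Regular income tax:
  20,000 × 8% = 1,600
  30,400 × 18% = 5,472
  → 7,072

1,440 ≤ 7,072, so no add-on is due.

0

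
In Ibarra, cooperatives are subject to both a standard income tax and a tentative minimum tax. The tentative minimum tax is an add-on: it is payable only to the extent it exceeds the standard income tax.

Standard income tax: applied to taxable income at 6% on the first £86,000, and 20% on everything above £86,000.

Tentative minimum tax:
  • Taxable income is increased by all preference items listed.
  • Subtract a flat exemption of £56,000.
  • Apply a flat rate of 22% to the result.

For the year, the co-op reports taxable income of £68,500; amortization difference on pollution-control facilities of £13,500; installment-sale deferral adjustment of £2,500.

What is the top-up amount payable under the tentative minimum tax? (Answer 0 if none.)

£2,160

Standard income tax:
  £68,500 × 6% = £4,110

Tentative minimum tax:
  Adjusted income: £68,500 + £13,500 + £2,500 = £84,500
  Less exemption £56,000 → base £28,500
  £28,500 × 22% = £6,270

Excess of tentative minimum tax over standard income tax: £6,270 − £4,110 = £2,160.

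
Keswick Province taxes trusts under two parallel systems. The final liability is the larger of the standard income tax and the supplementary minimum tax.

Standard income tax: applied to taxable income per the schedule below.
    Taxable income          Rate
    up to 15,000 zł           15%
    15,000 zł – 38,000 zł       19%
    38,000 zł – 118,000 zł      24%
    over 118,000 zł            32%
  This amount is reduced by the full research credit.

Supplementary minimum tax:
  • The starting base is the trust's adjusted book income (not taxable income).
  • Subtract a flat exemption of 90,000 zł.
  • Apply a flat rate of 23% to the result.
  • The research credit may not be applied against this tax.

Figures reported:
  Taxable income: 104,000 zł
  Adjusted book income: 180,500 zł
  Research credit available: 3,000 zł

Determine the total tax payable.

Standard income tax:
  15,000 zł × 15% = 2,250 zł
  23,000 zł × 19% = 4,370 zł
  66,000 zł × 24% = 15,840 zł
  → 22,460 zł
  Less research credit 3,000 zł → 19,460 zł

Supplementary minimum tax:
  Base (adjusted book income): 180,500 zł
  Less exemption 90,000 zł → base 90,500 zł
  90,500 zł × 23% = 20,815 zł

20,815 zł > 19,460 zł, so the supplementary minimum tax is the binding amount.

20,815 zł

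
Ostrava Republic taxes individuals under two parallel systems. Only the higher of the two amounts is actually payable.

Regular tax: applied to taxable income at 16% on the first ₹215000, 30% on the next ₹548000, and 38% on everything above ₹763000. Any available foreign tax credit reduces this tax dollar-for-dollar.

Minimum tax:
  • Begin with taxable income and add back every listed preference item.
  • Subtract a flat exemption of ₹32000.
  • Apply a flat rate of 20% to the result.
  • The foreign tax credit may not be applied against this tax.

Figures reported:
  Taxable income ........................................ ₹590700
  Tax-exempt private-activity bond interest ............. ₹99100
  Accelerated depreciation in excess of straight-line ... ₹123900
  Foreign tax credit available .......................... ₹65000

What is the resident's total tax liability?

₹156340

Regular tax:
  ₹215000 × 16% = ₹34400
  ₹375700 × 30% = ₹112710
  → ₹147110
  Less foreign tax credit ₹65000 → ₹82110

Minimum tax:
  Adjusted income: ₹590700 + ₹99100 + ₹123900 = ₹813700
  Less exemption ₹32000 → base ₹781700
  ₹781700 × 20% = ₹156340

₹156340 > ₹82110, so the minimum tax is the binding amount.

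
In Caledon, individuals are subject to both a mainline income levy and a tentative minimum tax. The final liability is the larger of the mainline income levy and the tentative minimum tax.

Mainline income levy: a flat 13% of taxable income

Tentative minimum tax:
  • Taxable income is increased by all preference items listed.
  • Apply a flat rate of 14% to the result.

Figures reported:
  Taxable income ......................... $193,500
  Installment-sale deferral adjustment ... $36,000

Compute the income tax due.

$32,130

Mainline income levy:
  $193,500 × 13% = $25,155

Tentative minimum tax:
  Adjusted income: $193,500 + $36,000 = $229,500
  $229,500 × 14% = $32,130

$32,130 > $25,155, so the tentative minimum tax is the binding amount.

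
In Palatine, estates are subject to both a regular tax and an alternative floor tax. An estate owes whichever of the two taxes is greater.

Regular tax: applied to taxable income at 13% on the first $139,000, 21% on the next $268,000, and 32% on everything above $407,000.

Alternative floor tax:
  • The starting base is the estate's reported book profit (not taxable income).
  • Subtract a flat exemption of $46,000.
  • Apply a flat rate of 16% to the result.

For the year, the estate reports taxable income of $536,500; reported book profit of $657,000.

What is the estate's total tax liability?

$115,790

Regular tax:
  $139,000 × 13% = $18,070
  $268,000 × 21% = $56,280
  $129,500 × 32% = $41,440
  → $115,790

Alternative floor tax:
  Base (reported book profit): $657,000
  Less exemption $46,000 → base $611,000
  $611,000 × 16% = $97,760

$115,790 > $97,760, so the regular tax governs.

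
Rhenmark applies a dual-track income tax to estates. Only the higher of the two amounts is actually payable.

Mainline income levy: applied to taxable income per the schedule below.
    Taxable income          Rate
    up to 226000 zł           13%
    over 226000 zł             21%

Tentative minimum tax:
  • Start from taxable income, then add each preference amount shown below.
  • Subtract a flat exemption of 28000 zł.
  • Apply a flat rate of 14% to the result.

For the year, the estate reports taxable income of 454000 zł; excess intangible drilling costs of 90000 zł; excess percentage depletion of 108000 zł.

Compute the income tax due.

87360 zł

Mainline income levy:
  226000 zł × 13% = 29380 zł
  228000 zł × 21% = 47880 zł
  → 77260 zł

Tentative minimum tax:
  Adjusted income: 454000 zł + 90000 zł + 108000 zł = 652000 zł
  Less exemption 28000 zł → base 624000 zł
  624000 zł × 14% = 87360 zł

87360 zł > 77260 zł, so the tentative minimum tax is the binding amount.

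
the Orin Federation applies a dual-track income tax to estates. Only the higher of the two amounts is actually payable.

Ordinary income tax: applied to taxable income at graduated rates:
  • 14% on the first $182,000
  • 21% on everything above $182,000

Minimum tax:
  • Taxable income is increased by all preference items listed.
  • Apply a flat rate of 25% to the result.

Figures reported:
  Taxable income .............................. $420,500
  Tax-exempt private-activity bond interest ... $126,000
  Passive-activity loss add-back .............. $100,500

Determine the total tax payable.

Minimum tax:
  Adjusted income: $420,500 + $126,000 + $100,500 = $647,000
  $647,000 × 25% = $161,750

Ordinary income tax:
  $182,000 × 14% = $25,480
  $238,500 × 21% = $50,085
  → $75,565

$161,750 > $75,565, so the minimum tax is the binding amount.

$161,750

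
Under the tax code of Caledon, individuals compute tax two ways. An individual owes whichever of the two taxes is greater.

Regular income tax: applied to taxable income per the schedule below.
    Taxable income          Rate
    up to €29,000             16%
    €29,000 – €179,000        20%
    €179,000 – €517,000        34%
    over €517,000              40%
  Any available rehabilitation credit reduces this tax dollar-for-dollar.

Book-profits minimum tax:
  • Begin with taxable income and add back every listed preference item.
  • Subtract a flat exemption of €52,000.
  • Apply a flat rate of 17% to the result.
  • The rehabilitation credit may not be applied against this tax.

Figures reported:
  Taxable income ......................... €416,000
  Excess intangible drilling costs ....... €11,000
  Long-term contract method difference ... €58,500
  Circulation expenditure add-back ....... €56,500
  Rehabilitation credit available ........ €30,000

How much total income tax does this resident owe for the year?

€85,220

Book-profits minimum tax:
  Adjusted income: €416,000 + €11,000 + €58,500 + €56,500 = €542,000
  Less exemption €52,000 → base €490,000
  €490,000 × 17% = €83,300

Regular income tax:
  €29,000 × 16% = €4,640
  €150,000 × 20% = €30,000
  €237,000 × 34% = €80,580
  → €115,220
  Less rehabilitation credit €30,000 → €85,220

€85,220 > €83,300, so the regular income tax governs.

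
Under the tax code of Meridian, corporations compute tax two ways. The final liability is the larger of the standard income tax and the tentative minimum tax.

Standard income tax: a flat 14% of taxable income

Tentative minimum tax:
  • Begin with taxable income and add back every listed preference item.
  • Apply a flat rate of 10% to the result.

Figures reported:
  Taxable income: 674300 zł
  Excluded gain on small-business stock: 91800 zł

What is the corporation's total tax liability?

94402 zł

Standard income tax:
  674300 zł × 14% = 94402 zł

Tentative minimum tax:
  Adjusted income: 674300 zł + 91800 zł = 766100 zł
  766100 zł × 10% = 76610 zł

94402 zł > 76610 zł, so the standard income tax governs.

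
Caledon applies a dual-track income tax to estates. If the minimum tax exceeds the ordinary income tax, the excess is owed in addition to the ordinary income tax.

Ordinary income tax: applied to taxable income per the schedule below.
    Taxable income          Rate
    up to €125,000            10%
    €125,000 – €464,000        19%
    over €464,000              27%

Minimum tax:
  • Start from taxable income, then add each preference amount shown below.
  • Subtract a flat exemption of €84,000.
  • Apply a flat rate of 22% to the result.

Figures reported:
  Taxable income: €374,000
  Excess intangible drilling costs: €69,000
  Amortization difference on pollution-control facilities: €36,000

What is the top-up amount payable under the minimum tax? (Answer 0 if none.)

€27,090

Minimum tax:
  Adjusted income: €374,000 + €69,000 + €36,000 = €479,000
  Less exemption €84,000 → base €395,000
  €395,000 × 22% = €86,900

Ordinary income tax:
  €125,000 × 10% = €12,500
  €249,000 × 19% = €47,310
  → €59,810

Excess of minimum tax over ordinary income tax: €86,900 − €59,810 = €27,090.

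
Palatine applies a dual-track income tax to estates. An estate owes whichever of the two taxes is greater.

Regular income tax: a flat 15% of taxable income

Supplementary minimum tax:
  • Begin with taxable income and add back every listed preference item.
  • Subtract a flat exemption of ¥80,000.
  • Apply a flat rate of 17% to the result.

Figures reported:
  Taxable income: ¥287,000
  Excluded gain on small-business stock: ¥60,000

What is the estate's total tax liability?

¥45,390

Supplementary minimum tax:
  Adjusted income: ¥287,000 + ¥60,000 = ¥347,000
  Less exemption ¥80,000 → base ¥267,000
  ¥267,000 × 17% = ¥45,390

Regular income tax:
  ¥287,000 × 15% = ¥43,050

¥45,390 > ¥43,050, so the supplementary minimum tax is the binding amount.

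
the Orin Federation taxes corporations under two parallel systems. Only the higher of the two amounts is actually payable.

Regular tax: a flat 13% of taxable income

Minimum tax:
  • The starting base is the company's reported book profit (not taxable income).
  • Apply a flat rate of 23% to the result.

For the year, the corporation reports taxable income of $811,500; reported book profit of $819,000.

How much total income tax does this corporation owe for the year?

$188,370

Regular tax:
  $811,500 × 13% = $105,495

Minimum tax:
  Base (reported book profit): $819,000
  $819,000 × 23% = $188,370

$188,370 > $105,495, so the minimum tax is the binding amount.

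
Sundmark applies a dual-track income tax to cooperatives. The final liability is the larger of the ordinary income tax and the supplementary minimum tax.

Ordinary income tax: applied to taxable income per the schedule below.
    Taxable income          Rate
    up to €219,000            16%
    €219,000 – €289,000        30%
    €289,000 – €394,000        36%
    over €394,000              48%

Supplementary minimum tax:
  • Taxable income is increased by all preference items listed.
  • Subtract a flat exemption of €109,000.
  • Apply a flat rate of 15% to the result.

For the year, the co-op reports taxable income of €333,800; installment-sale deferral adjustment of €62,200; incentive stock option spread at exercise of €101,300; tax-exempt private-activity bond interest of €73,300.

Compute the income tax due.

€72,168

Supplementary minimum tax:
  Adjusted income: €333,800 + €62,200 + €101,300 + €73,300 = €570,600
  Less exemption €109,000 → base €461,600
  €461,600 × 15% = €69,240

Ordinary income tax:
  €219,000 × 16% = €35,040
  €70,000 × 30% = €21,000
  €44,800 × 36% = €16,128
  → €72,168

€72,168 > €69,240, so the ordinary income tax governs.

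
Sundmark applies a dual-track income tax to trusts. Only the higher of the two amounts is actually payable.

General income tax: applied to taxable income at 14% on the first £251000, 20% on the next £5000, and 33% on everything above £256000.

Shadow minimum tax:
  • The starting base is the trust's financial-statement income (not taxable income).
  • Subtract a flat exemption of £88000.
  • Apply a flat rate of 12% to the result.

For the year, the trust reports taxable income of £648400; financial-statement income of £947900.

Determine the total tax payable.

£165632

Shadow minimum tax:
  Base (financial-statement income): £947900
  Less exemption £88000 → base £859900
  £859900 × 12% = £103188

General income tax:
  £251000 × 14% = £35140
  £5000 × 20% = £1000
  £392400 × 33% = £129492
  → £165632

£165632 > £103188, so the general income tax governs.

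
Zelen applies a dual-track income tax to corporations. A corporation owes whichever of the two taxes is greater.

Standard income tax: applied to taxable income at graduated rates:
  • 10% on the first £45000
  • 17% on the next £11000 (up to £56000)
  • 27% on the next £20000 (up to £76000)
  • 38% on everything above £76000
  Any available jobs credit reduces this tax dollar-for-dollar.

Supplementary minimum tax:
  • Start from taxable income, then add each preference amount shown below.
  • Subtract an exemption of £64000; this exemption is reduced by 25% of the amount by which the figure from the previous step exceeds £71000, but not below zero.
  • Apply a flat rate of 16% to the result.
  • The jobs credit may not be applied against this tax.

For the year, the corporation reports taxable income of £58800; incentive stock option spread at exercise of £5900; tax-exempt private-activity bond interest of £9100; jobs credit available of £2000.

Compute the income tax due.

Supplementary minimum tax:
  Adjusted income: £58800 + £5900 + £9100 = £73800
  Exemption: £64000 − 25% × (£73800 − £71000) = £64000 − £700 = £63300
  Base: £73800 − £63300 = £10500
  £10500 × 16% = £1680

Standard income tax:
  £45000 × 10% = £4500
  £11000 × 17% = £1870
  £2800 × 27% = £756
  → £7126
  Less jobs credit £2000 → £5126

£5126 > £1680, so the standard income tax governs.

£5126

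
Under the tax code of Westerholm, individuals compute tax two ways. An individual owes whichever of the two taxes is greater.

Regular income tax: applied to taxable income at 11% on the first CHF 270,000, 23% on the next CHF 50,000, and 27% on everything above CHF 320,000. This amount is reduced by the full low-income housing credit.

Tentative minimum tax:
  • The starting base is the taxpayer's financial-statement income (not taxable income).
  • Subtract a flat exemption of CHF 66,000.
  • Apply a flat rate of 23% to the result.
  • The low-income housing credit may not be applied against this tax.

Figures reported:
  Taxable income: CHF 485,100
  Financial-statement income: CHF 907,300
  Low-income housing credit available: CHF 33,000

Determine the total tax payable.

CHF 193,499

Tentative minimum tax:
  Base (financial-statement income): CHF 907,300
  Less exemption CHF 66,000 → base CHF 841,300
  CHF 841,300 × 23% = CHF 193,499

Regular income tax:
  CHF 270,000 × 11% = CHF 29,700
  CHF 50,000 × 23% = CHF 11,500
  CHF 165,100 × 27% = CHF 44,577
  → CHF 85,777
  Less low-income housing credit CHF 33,000 → CHF 52,777

CHF 193,499 > CHF 52,777, so the tentative minimum tax is the binding amount.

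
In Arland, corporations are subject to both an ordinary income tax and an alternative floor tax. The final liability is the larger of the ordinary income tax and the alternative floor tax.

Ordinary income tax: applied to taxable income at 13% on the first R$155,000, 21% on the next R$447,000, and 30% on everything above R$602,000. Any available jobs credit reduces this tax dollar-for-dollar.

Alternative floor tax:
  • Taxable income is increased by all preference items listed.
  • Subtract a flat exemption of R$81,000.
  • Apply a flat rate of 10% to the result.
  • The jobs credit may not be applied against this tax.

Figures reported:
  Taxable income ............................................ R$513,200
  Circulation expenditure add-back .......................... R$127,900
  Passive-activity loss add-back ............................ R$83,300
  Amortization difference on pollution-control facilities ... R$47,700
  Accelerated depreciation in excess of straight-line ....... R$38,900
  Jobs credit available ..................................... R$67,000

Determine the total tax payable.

Ordinary income tax:
  R$155,000 × 13% = R$20,150
  R$358,200 × 21% = R$75,222
  → R$95,372
  Less jobs credit R$67,000 → R$28,372

Alternative floor tax:
  Adjusted income: R$513,200 + R$127,900 + R$83,300 + R$47,700 + R$38,900 = R$811,000
  Less exemption R$81,000 → base R$730,000
  R$730,000 × 10% = R$73,000

R$73,000 > R$28,372, so the alternative floor tax is the binding amount.

R$73,000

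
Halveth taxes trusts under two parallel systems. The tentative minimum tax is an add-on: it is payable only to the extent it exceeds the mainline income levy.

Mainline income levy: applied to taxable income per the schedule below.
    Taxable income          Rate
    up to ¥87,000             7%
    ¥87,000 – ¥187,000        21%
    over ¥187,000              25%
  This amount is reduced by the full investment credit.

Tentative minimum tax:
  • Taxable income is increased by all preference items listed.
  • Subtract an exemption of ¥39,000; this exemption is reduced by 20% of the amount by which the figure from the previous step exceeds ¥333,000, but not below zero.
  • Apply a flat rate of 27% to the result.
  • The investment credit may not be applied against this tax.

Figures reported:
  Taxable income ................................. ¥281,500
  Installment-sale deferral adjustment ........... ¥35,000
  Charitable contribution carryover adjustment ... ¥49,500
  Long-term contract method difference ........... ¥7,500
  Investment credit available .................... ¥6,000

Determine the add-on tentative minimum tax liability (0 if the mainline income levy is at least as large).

Mainline income levy:
  ¥87,000 × 7% = ¥6,090
  ¥100,000 × 21% = ¥21,000
  ¥94,500 × 25% = ¥23,625
  → ¥50,715
  Less investment credit ¥6,000 → ¥44,715

Tentative minimum tax:
  Adjusted income: ¥281,500 + ¥35,000 + ¥49,500 + ¥7,500 = ¥373,500
  Exemption: ¥39,000 − 20% × (¥373,500 − ¥333,000) = ¥39,000 − ¥8,100 = ¥30,900
  Base: ¥373,500 − ¥30,900 = ¥342,600
  ¥342,600 × 27% = ¥92,502

Excess of tentative minimum tax over mainline income levy: ¥92,502 − ¥44,715 = ¥47,787.

¥47,787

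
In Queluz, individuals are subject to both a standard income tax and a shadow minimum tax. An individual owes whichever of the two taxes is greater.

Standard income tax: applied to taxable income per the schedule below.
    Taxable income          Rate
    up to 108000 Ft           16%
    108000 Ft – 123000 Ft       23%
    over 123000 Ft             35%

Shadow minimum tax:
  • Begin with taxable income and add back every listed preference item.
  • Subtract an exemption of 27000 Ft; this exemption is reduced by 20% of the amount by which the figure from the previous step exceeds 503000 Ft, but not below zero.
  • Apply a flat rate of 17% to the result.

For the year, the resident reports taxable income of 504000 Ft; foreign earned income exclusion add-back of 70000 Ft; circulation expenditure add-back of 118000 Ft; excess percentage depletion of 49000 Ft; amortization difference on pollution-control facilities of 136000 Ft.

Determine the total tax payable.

154080 Ft

Shadow minimum tax:
  Adjusted income: 504000 Ft + 70000 Ft + 118000 Ft + 49000 Ft + 136000 Ft = 877000 Ft
  Exemption: 20% × (877000 Ft − 503000 Ft) = 74800 Ft ≥ 27000 Ft, so the exemption is fully phased out
  Base: 877000 Ft − 0 Ft = 877000 Ft
  877000 Ft × 17% = 149090 Ft

Standard income tax:
  108000 Ft × 16% = 17280 Ft
  15000 Ft × 23% = 3450 Ft
  381000 Ft × 35% = 133350 Ft
  → 154080 Ft

154080 Ft > 149090 Ft, so the standard income tax governs.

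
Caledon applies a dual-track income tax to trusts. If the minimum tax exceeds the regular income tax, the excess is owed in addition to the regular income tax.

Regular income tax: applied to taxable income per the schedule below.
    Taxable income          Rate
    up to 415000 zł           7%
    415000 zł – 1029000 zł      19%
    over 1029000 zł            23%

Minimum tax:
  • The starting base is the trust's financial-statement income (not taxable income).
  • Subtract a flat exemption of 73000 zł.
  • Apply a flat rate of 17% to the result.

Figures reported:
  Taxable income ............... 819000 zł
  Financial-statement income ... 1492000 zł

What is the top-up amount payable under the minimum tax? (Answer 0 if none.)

Minimum tax:
  Base (financial-statement income): 1492000 zł
  Less exemption 73000 zł → base 1419000 zł
  1419000 zł × 17% = 241230 zł

Regular income tax:
  415000 zł × 7% = 29050 zł
  404000 zł × 19% = 76760 zł
  → 105810 zł

Excess of minimum tax over regular income tax: 241230 zł − 105810 zł = 135420 zł.

135420 zł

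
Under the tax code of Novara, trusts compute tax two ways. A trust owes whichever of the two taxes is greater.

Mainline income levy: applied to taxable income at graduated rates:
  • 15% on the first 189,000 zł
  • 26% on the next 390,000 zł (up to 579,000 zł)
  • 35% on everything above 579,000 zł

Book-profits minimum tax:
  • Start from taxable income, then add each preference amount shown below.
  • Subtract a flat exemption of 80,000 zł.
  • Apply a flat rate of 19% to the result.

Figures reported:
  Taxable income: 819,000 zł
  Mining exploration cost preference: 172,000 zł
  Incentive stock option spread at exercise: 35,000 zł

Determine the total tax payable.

Mainline income levy:
  189,000 zł × 15% = 28,350 zł
  390,000 zł × 26% = 101,400 zł
  240,000 zł × 35% = 84,000 zł
  → 213,750 zł

Book-profits minimum tax:
  Adjusted income: 819,000 zł + 172,000 zł + 35,000 zł = 1,026,000 zł
  Less exemption 80,000 zł → base 946,000 zł
  946,000 zł × 19% = 179,740 zł

213,750 zł > 179,740 zł, so the mainline income levy governs.

213,750 zł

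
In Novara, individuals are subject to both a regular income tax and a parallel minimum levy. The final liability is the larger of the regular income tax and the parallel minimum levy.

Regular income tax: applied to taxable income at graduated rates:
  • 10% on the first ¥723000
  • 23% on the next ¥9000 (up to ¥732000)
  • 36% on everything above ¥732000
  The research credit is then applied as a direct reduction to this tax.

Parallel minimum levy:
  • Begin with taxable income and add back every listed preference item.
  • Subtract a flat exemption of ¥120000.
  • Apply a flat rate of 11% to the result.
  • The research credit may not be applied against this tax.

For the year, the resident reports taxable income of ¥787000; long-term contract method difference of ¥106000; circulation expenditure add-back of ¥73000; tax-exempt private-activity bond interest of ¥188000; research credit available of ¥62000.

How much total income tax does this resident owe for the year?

Regular income tax:
  ¥723000 × 10% = ¥72300
  ¥9000 × 23% = ¥2070
  ¥55000 × 36% = ¥19800
  → ¥94170
  Less research credit ¥62000 → ¥32170

Parallel minimum levy:
  Adjusted income: ¥787000 + ¥106000 + ¥73000 + ¥188000 = ¥1154000
  Less exemption ¥120000 → base ¥1034000
  ¥1034000 × 11% = ¥113740

¥113740 > ¥32170, so the parallel minimum levy is the binding amount.

¥113740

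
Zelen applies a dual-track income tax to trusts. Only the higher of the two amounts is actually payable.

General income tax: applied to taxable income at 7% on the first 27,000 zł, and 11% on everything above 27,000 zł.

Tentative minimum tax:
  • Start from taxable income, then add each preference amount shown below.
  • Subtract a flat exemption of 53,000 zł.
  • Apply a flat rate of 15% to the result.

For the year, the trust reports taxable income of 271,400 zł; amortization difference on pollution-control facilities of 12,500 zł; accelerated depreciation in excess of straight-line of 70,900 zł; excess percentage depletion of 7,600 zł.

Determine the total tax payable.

46,410 zł

Tentative minimum tax:
  Adjusted income: 271,400 zł + 12,500 zł + 70,900 zł + 7,600 zł = 362,400 zł
  Less exemption 53,000 zł → base 309,400 zł
  309,400 zł × 15% = 46,410 zł

General income tax:
  27,000 zł × 7% = 1,890 zł
  244,400 zł × 11% = 26,884 zł
  → 28,774 zł

46,410 zł > 28,774 zł, so the tentative minimum tax is the binding amount.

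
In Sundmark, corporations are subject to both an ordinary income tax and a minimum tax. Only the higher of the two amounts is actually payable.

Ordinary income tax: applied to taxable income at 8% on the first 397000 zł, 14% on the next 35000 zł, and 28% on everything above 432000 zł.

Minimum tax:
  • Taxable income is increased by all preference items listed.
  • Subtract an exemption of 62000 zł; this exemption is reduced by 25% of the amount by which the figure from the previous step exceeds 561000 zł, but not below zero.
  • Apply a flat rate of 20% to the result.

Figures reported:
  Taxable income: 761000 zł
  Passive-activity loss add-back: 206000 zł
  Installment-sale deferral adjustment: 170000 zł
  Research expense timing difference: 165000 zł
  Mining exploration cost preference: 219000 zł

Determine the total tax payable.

304200 zł

Minimum tax:
  Adjusted income: 761000 zł + 206000 zł + 170000 zł + 165000 zł + 219000 zł = 1521000 zł
  Exemption: 25% × (1521000 zł − 561000 zł) = 240000 zł ≥ 62000 zł, so the exemption is fully phased out
  Base: 1521000 zł − 0 zł = 1521000 zł
  1521000 zł × 20% = 304200 zł

Ordinary income tax:
  397000 zł × 8% = 31760 zł
  35000 zł × 14% = 4900 zł
  329000 zł × 28% = 92120 zł
  → 128780 zł

304200 zł > 128780 zł, so the minimum tax is the binding amount.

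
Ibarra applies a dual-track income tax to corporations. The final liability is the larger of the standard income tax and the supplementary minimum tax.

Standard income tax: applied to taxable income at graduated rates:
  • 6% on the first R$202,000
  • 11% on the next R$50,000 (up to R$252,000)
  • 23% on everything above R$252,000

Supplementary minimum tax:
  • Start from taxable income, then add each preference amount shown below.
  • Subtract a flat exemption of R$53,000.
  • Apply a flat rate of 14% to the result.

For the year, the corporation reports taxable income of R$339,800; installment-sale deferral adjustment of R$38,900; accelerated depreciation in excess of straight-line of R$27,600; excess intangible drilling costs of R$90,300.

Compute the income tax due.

R$62,104

Standard income tax:
  R$202,000 × 6% = R$12,120
  R$50,000 × 11% = R$5,500
  R$87,800 × 23% = R$20,194
  → R$37,814

Supplementary minimum tax:
  Adjusted income: R$339,800 + R$38,900 + R$27,600 + R$90,300 = R$496,600
  Less exemption R$53,000 → base R$443,600
  R$443,600 × 14% = R$62,104

R$62,104 > R$37,814, so the supplementary minimum tax is the binding amount.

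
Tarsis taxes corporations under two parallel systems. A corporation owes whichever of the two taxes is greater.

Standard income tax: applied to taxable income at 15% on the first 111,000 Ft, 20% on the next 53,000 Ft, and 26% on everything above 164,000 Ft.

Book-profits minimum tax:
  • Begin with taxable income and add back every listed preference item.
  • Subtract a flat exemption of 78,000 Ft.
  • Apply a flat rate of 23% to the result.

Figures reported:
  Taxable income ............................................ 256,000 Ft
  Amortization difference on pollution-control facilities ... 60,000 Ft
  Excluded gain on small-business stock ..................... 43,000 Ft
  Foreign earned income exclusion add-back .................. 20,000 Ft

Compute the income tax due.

69,230 Ft

Book-profits minimum tax:
  Adjusted income: 256,000 Ft + 60,000 Ft + 43,000 Ft + 20,000 Ft = 379,000 Ft
  Less exemption 78,000 Ft → base 301,000 Ft
  301,000 Ft × 23% = 69,230 Ft

Standard income tax:
  111,000 Ft × 15% = 16,650 Ft
  53,000 Ft × 20% = 10,600 Ft
  92,000 Ft × 26% = 23,920 Ft
  → 51,170 Ft

69,230 Ft > 51,170 Ft, so the book-profits minimum tax is the binding amount.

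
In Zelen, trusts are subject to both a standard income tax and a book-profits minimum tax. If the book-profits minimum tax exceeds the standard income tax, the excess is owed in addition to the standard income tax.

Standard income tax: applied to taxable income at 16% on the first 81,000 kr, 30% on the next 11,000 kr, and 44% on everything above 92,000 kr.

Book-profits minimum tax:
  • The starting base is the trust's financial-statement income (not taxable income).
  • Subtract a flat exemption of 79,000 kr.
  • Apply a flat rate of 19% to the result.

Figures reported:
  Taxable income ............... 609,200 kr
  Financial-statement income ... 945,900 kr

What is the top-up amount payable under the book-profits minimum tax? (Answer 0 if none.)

Standard income tax:
  81,000 kr × 16% = 12,960 kr
  11,000 kr × 30% = 3,300 kr
  517,200 kr × 44% = 227,568 kr
  → 243,828 kr

Book-profits minimum tax:
  Base (financial-statement income): 945,900 kr
  Less exemption 79,000 kr → base 866,900 kr
  866,900 kr × 19% = 164,711 kr

164,711 kr ≤ 243,828 kr, so no add-on is due.

0 kr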